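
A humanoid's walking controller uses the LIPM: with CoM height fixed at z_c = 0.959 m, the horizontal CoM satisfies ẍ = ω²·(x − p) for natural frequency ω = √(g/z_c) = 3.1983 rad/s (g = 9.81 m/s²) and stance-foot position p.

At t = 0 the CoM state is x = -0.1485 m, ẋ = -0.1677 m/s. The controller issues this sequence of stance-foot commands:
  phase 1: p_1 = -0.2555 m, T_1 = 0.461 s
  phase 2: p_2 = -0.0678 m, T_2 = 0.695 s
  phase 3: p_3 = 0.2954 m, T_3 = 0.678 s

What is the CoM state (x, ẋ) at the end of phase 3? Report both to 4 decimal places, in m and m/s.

x = 0.7313, ẋ = 1.5329

phase 1: p=-0.2555, T=0.461, ωT=1.474416, cosh=2.298699, sinh=2.069786; start (x,ẋ)=(-0.148500, -0.167700) → end (x,ẋ)=(-0.118067, 0.322827)
phase 2: p=-0.0678, T=0.695, ωT=2.222818, cosh=4.670811, sinh=4.562507; start (x,ẋ)=(-0.118067, 0.322827) → end (x,ẋ)=(0.157940, 0.774358)
phase 3: p=0.2954, T=0.678, ωT=2.168447, cosh=4.429526, sinh=4.315171; start (x,ẋ)=(0.157940, 0.774358) → end (x,ẋ)=(0.731285, 1.532917)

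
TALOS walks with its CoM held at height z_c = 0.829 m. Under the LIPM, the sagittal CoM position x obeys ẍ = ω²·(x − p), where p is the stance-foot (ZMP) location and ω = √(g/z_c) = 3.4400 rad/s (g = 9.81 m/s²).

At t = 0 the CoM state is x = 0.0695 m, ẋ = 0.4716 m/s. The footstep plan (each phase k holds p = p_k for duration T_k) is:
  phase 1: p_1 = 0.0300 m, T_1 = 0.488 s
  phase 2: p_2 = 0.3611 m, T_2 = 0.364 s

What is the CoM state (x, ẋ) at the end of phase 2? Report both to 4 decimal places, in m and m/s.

x = 1.3871, ẋ = 3.8731

phase 1: p=0.0300, T=0.488, ωT=1.678720, cosh=2.772653, sinh=2.586040; start (x,ẋ)=(0.069500, 0.471600) → end (x,ẋ)=(0.494048, 1.658974)
phase 2: p=0.3611, T=0.364, ωT=1.252160, cosh=1.891888, sinh=1.606002; start (x,ẋ)=(0.494048, 1.658974) → end (x,ẋ)=(1.387133, 3.873083)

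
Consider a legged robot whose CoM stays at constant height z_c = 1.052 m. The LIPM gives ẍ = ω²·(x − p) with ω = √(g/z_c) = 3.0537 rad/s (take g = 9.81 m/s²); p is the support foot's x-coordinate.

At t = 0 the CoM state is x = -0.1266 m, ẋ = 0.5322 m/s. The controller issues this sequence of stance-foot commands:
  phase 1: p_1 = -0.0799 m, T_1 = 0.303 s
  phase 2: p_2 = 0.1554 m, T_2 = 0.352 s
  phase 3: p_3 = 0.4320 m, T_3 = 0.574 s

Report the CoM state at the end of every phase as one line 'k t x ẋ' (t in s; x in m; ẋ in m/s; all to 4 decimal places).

1 0.3030 0.0372 0.6251
2 0.6550 0.2270 0.5553
3 1.2290 0.3318 -0.1012

phase 1: p=-0.0799, T=0.303, ωT=0.925271, cosh=1.459488, sinh=1.063064; start (x,ẋ)=(-0.126600, 0.532200) → end (x,ẋ)=(0.037213, 0.625138)
phase 2: p=0.1554, T=0.352, ωT=1.074902, cosh=1.635519, sinh=1.294188; start (x,ẋ)=(0.037213, 0.625138) → end (x,ẋ)=(0.227043, 0.555344)
phase 3: p=0.4320, T=0.574, ωT=1.752824, cosh=2.972080, sinh=2.798796; start (x,ẋ)=(0.227043, 0.555344) → end (x,ẋ)=(0.331838, -0.101178)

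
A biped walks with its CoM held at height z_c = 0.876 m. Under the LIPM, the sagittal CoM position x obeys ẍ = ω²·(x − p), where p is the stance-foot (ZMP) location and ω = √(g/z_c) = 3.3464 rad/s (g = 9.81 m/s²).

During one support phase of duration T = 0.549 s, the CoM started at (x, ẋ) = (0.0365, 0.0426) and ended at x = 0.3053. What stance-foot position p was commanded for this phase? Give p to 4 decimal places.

ωT = 3.3464·0.549 = 1.837174; cosh(ωT) = 3.219017, sinh(ωT) = 3.059750
x(T) = p + (x₀−p)·cosh(ωT) + (ẋ₀/ω)·sinh(ωT) ⇒ p·(1 − cosh) = x(T) − x₀·cosh − (ẋ₀/ω)·sinh
numerator   = 0.3053 − (0.0365)·3.219017 − (0.0426/3.3464)·3.059750 = 0.148855
denominator = 1 − 3.219017 = -2.219017
p = 0.148855 / -2.219017 = -0.0671

p = -0.0671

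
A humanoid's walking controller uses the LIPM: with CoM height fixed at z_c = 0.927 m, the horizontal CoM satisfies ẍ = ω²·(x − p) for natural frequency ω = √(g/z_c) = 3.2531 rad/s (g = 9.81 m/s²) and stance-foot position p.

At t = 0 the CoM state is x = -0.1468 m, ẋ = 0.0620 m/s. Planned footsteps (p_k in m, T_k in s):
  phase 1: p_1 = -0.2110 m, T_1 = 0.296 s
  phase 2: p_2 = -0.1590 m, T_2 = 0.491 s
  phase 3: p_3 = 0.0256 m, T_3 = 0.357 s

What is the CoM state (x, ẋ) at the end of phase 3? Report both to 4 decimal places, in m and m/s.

phase 1: p=-0.2110, T=0.296, ωT=0.962918, cosh=1.500552, sinh=1.118775; start (x,ẋ)=(-0.146800, 0.062000) → end (x,ẋ)=(-0.093342, 0.326689)
phase 2: p=-0.1590, T=0.491, ωT=1.597272, cosh=2.570994, sinh=2.368546; start (x,ẋ)=(-0.093342, 0.326689) → end (x,ẋ)=(0.247665, 1.345818)
phase 3: p=0.0256, T=0.357, ωT=1.161357, cosh=1.753663, sinh=1.440601; start (x,ẋ)=(0.247665, 1.345818) → end (x,ẋ)=(1.011008, 3.400800)

x = 1.0110, ẋ = 3.4008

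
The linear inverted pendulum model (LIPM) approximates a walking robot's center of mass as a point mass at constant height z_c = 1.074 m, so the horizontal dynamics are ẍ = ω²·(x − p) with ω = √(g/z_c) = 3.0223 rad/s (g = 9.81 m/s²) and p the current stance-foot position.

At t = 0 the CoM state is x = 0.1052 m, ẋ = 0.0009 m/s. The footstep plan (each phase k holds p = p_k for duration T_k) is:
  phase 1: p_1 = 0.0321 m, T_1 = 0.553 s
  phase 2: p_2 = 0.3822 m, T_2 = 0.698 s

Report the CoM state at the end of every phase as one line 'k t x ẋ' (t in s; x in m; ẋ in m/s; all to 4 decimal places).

1 0.5530 0.2342 0.5693
2 1.2510 0.5280 0.5640

phase 1: p=0.0321, T=0.553, ωT=1.671332, cosh=2.753622, sinh=2.565626; start (x,ẋ)=(0.105200, 0.000900) → end (x,ẋ)=(0.234154, 0.569302)
phase 2: p=0.3822, T=0.698, ωT=2.109565, cosh=4.182974, sinh=4.061683; start (x,ẋ)=(0.234154, 0.569302) → end (x,ẋ)=(0.528015, 0.564017)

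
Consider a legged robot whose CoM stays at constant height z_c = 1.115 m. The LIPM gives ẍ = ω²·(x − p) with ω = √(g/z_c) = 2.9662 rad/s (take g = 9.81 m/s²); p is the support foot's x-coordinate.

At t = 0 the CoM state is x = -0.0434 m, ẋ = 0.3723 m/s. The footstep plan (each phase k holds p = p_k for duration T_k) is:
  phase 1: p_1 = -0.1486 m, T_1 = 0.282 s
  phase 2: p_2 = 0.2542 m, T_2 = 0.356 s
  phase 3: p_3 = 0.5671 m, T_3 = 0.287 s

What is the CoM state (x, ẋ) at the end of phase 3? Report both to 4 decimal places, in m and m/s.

phase 1: p=-0.1486, T=0.282, ωT=0.836468, cosh=1.370719, sinh=0.937482; start (x,ẋ)=(-0.043400, 0.372300) → end (x,ẋ)=(0.113267, 0.802855)
phase 2: p=0.2542, T=0.356, ωT=1.055967, cosh=1.611305, sinh=1.263449; start (x,ẋ)=(0.113267, 0.802855) → end (x,ẋ)=(0.369089, 0.765476)
phase 3: p=0.5671, T=0.287, ωT=0.851299, cosh=1.384774, sinh=0.957915; start (x,ẋ)=(0.369089, 0.765476) → end (x,ẋ)=(0.540104, 0.497389)

x = 0.5401, ẋ = 0.4974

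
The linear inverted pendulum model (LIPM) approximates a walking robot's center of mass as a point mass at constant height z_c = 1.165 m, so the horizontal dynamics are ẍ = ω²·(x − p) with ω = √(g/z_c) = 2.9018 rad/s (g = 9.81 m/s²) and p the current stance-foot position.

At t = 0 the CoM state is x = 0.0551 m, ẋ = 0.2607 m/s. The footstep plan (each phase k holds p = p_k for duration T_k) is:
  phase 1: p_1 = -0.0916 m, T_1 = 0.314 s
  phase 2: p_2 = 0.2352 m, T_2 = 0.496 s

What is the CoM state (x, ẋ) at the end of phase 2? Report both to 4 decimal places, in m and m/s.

x = 0.7507, ẋ = 1.7050

phase 1: p=-0.0916, T=0.314, ωT=0.911165, cosh=1.444637, sinh=1.042582; start (x,ẋ)=(0.055100, 0.260700) → end (x,ẋ)=(0.213995, 0.820438)
phase 2: p=0.2352, T=0.496, ωT=1.439293, cosh=2.227404, sinh=1.990308; start (x,ẋ)=(0.213995, 0.820438) → end (x,ẋ)=(0.750695, 1.704975)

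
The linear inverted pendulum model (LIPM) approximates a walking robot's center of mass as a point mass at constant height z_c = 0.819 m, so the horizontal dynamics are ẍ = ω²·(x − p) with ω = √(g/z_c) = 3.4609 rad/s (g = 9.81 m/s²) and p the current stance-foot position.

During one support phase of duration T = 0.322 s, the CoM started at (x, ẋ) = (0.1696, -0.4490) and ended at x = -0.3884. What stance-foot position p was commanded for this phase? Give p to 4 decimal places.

p = 0.7243

ωT = 3.4609·0.322 = 1.114410; cosh(ωT) = 1.687939, sinh(ωT) = 1.359830
x(T) = p + (x₀−p)·cosh(ωT) + (ẋ₀/ω)·sinh(ωT) ⇒ p·(1 − cosh) = x(T) − x₀·cosh − (ẋ₀/ω)·sinh
numerator   = -0.3884 − (0.1696)·1.687939 − (-0.4490/3.4609)·1.359830 = -0.498257
denominator = 1 − 1.687939 = -0.687939
p = -0.498257 / -0.687939 = 0.7243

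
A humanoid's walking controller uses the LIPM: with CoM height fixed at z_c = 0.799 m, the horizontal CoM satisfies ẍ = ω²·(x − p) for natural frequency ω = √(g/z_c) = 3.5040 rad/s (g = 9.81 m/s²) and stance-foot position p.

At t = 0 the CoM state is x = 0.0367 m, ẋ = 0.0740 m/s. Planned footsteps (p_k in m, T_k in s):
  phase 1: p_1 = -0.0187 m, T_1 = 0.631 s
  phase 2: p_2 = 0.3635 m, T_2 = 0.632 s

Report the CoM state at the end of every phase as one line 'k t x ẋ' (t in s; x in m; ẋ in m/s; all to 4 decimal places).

phase 1: p=-0.0187, T=0.631, ωT=2.211024, cosh=4.617322, sinh=4.507734; start (x,ẋ)=(0.036700, 0.074000) → end (x,ẋ)=(0.332297, 1.216730)
phase 2: p=0.3635, T=0.632, ωT=2.214528, cosh=4.633145, sinh=4.523940; start (x,ẋ)=(0.332297, 1.216730) → end (x,ẋ)=(1.789828, 5.142665)

1 0.6310 0.3323 1.2167
2 1.2630 1.7898 5.1427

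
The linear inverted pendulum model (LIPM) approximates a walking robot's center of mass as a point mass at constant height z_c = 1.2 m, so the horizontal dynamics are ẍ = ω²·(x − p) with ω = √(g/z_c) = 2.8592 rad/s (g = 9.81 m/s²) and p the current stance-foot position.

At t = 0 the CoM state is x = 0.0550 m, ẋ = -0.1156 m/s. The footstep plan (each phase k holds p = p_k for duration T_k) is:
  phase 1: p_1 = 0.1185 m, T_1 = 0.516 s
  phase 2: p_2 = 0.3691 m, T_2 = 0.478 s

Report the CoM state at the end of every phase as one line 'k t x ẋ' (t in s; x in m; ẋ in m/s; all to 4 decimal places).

phase 1: p=0.1185, T=0.516, ωT=1.475347, cosh=2.300626, sinh=2.071927; start (x,ẋ)=(0.055000, -0.115600) → end (x,ẋ)=(-0.111360, -0.642130)
phase 2: p=0.3691, T=0.478, ωT=1.366698, cosh=2.088662, sinh=1.833714; start (x,ẋ)=(-0.111360, -0.642130) → end (x,ẋ)=(-1.046240, -3.860221)

1 0.5160 -0.1114 -0.6421
2 0.9940 -1.0462 -3.8602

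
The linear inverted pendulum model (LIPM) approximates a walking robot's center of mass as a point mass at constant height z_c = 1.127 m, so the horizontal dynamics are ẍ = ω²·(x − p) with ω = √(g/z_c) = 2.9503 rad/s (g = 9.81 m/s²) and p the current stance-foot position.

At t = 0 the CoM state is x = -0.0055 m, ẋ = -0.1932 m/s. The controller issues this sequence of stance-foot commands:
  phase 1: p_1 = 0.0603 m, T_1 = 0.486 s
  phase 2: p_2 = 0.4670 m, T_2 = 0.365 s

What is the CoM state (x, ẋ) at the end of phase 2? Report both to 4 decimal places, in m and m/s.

phase 1: p=0.0603, T=0.486, ωT=1.433846, cosh=2.216595, sinh=1.978205; start (x,ẋ)=(-0.005500, -0.193200) → end (x,ẋ)=(-0.215094, -0.812275)
phase 2: p=0.4670, T=0.365, ωT=1.076859, cosh=1.638055, sinh=1.297391; start (x,ẋ)=(-0.215094, -0.812275) → end (x,ẋ)=(-1.007505, -3.941399)

x = -1.0075, ẋ = -3.9414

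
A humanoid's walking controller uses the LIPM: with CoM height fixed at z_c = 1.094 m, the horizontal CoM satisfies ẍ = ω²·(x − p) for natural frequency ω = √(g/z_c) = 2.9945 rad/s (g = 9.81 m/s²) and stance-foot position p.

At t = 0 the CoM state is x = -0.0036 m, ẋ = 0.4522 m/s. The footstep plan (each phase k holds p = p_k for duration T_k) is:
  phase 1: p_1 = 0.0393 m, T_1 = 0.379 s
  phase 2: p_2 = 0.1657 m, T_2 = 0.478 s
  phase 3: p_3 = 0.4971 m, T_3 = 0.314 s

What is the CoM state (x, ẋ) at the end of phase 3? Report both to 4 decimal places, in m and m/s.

phase 1: p=0.0393, T=0.379, ωT=1.134915, cosh=1.716180, sinh=1.394731; start (x,ẋ)=(-0.003600, 0.452200) → end (x,ẋ)=(0.176294, 0.596884)
phase 2: p=0.1657, T=0.478, ωT=1.431371, cosh=2.211707, sinh=1.972726; start (x,ẋ)=(0.176294, 0.596884) → end (x,ẋ)=(0.582349, 1.382717)
phase 3: p=0.4971, T=0.314, ωT=0.940273, cosh=1.475601, sinh=1.085080; start (x,ẋ)=(0.582349, 1.382717) → end (x,ẋ)=(1.123931, 2.317334)

x = 1.1239, ẋ = 2.3173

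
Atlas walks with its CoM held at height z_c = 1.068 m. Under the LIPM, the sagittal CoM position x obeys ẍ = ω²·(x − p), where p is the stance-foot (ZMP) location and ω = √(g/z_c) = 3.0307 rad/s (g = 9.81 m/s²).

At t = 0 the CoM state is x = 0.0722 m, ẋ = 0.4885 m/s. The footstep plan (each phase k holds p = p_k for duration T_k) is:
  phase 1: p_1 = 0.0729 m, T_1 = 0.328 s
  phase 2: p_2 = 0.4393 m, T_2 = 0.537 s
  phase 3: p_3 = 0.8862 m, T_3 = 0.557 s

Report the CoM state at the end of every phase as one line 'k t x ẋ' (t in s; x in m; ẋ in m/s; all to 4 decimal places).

1 0.3280 0.2598 0.7479
2 0.8650 0.5686 0.6458
3 1.4220 0.5546 -0.7077

phase 1: p=0.0729, T=0.328, ωT=0.994070, cosh=1.536138, sinh=1.166071; start (x,ẋ)=(0.072200, 0.488500) → end (x,ẋ)=(0.259777, 0.747930)
phase 2: p=0.4393, T=0.537, ωT=1.627486, cosh=2.643741, sinh=2.447318; start (x,ẋ)=(0.259777, 0.747930) → end (x,ẋ)=(0.568647, 0.645791)
phase 3: p=0.8862, T=0.557, ωT=1.688100, cosh=2.797032, sinh=2.612161; start (x,ẋ)=(0.568647, 0.645791) → end (x,ẋ)=(0.554601, -0.707670)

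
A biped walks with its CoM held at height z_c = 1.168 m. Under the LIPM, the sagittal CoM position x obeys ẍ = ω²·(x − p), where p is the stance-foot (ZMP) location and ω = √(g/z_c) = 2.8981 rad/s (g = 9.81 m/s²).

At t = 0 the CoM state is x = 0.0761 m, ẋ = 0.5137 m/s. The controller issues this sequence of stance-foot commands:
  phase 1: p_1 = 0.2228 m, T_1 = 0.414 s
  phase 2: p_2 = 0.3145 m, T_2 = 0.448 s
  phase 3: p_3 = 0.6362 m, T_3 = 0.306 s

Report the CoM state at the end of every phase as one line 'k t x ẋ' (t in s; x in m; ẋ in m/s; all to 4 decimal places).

phase 1: p=0.2228, T=0.414, ωT=1.199813, cosh=1.810374, sinh=1.509124; start (x,ẋ)=(0.076100, 0.513700) → end (x,ẋ)=(0.224716, 0.288383)
phase 2: p=0.3145, T=0.448, ωT=1.298349, cosh=1.968113, sinh=1.695130; start (x,ẋ)=(0.224716, 0.288383) → end (x,ẋ)=(0.306474, 0.126495)
phase 3: p=0.6362, T=0.306, ωT=0.886819, cosh=1.419680, sinh=1.007715; start (x,ẋ)=(0.306474, 0.126495) → end (x,ẋ)=(0.212080, -0.783368)

1 0.4140 0.2247 0.2884
2 0.8620 0.3065 0.1265
3 1.1680 0.2121 -0.7834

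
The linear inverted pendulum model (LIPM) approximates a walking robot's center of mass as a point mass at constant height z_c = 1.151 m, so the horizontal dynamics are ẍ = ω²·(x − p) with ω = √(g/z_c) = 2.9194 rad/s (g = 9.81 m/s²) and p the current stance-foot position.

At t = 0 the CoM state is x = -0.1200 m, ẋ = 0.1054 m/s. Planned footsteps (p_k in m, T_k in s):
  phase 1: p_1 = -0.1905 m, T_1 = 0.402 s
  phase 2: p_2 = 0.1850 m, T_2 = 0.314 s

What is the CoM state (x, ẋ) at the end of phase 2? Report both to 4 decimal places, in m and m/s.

x = 0.0736, ẋ = 0.1006

phase 1: p=-0.1905, T=0.402, ωT=1.173599, cosh=1.771430, sinh=1.462178; start (x,ẋ)=(-0.120000, 0.105400) → end (x,ẋ)=(-0.012825, 0.487651)
phase 2: p=0.1850, T=0.314, ωT=0.916692, cosh=1.450421, sinh=1.050581; start (x,ẋ)=(-0.012825, 0.487651) → end (x,ẋ)=(0.073558, 0.100558)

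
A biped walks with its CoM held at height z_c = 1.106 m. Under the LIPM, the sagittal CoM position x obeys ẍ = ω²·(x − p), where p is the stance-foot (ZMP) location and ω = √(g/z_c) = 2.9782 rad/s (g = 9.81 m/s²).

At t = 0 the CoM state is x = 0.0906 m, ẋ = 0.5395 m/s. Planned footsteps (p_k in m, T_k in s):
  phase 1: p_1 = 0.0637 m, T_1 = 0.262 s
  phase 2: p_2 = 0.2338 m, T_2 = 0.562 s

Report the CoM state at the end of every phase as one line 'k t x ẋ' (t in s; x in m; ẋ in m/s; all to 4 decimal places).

1 0.2620 0.2553 0.7813
2 0.8240 0.9681 2.3213

phase 1: p=0.0637, T=0.262, ωT=0.780288, cosh=1.320188, sinh=0.861914; start (x,ẋ)=(0.090600, 0.539500) → end (x,ẋ)=(0.255348, 0.781292)
phase 2: p=0.2338, T=0.562, ωT=1.673748, cosh=2.759830, sinh=2.572287; start (x,ẋ)=(0.255348, 0.781292) → end (x,ẋ)=(0.968076, 2.321312)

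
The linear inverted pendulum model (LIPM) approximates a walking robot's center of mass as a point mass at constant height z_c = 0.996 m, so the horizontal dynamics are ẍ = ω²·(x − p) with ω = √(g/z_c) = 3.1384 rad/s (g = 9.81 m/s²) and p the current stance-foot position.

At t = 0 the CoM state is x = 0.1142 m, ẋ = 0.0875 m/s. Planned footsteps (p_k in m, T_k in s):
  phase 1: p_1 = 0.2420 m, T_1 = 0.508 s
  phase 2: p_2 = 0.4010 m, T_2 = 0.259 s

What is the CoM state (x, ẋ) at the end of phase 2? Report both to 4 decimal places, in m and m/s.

phase 1: p=0.2420, T=0.508, ωT=1.594307, cosh=2.563983, sinh=2.360933; start (x,ẋ)=(0.114200, 0.087500) → end (x,ẋ)=(-0.019853, -0.722592)
phase 2: p=0.4010, T=0.259, ωT=0.812846, cosh=1.348954, sinh=0.905360; start (x,ẋ)=(-0.019853, -0.722592) → end (x,ẋ)=(-0.375164, -2.170548)

x = -0.3752, ẋ = -2.1705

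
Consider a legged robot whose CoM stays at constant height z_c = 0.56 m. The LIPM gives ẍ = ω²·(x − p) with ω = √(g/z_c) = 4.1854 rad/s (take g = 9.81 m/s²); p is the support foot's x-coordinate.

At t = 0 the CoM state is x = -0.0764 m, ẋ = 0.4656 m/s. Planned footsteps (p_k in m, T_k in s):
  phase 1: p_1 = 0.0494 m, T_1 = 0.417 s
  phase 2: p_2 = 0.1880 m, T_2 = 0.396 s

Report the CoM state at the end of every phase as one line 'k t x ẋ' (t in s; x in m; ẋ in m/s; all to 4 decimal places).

phase 1: p=0.0494, T=0.417, ωT=1.745312, cosh=2.951139, sinh=2.776548; start (x,ẋ)=(-0.076400, 0.465600) → end (x,ẋ)=(-0.012979, -0.087867)
phase 2: p=0.1880, T=0.396, ωT=1.657418, cosh=2.718191, sinh=2.527560; start (x,ẋ)=(-0.012979, -0.087867) → end (x,ẋ)=(-0.411363, -2.364970)

1 0.4170 -0.0130 -0.0879
2 0.8130 -0.4114 -2.3650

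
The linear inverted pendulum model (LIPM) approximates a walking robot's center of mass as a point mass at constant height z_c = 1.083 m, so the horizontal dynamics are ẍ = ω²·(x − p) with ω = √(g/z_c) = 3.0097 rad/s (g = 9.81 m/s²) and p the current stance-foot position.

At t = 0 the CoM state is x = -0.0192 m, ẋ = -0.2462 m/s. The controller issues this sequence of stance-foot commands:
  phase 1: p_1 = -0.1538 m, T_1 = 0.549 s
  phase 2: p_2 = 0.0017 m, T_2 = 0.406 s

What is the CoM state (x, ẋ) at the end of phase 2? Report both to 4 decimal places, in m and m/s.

phase 1: p=-0.1538, T=0.549, ωT=1.652325, cosh=2.705353, sinh=2.513749; start (x,ẋ)=(-0.019200, -0.246200) → end (x,ẋ)=(0.004710, 0.352276)
phase 2: p=0.0017, T=0.406, ωT=1.221938, cosh=1.844209, sinh=1.549550; start (x,ẋ)=(0.004710, 0.352276) → end (x,ẋ)=(0.188622, 0.663710)

x = 0.1886, ẋ = 0.6637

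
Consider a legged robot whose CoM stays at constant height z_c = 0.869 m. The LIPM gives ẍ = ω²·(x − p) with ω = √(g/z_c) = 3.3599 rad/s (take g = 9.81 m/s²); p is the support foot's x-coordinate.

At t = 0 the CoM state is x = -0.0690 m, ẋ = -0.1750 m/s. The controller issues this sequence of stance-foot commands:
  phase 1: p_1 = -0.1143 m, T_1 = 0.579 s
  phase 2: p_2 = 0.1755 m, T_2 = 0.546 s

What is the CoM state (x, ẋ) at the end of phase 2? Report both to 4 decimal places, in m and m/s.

phase 1: p=-0.1143, T=0.579, ωT=1.945382, cosh=3.569619, sinh=3.426686; start (x,ẋ)=(-0.069000, -0.175000) → end (x,ẋ)=(-0.131075, -0.103130)
phase 2: p=0.1755, T=0.546, ωT=1.834505, cosh=3.210864, sinh=3.051172; start (x,ẋ)=(-0.131075, -0.103130) → end (x,ẋ)=(-0.902524, -3.474028)

x = -0.9025, ẋ = -3.4740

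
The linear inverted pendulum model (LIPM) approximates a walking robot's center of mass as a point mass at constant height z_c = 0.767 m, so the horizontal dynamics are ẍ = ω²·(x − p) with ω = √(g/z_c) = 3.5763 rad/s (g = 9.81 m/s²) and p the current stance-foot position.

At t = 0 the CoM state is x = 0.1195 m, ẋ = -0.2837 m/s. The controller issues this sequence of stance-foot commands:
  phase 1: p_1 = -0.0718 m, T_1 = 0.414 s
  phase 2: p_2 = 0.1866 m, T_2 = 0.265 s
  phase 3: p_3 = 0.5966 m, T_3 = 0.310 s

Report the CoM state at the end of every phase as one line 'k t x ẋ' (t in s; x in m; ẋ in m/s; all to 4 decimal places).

phase 1: p=-0.0718, T=0.414, ωT=1.480588, cosh=2.311517, sinh=2.084013; start (x,ẋ)=(0.119500, -0.283700) → end (x,ẋ)=(0.205073, 0.769992)
phase 2: p=0.1866, T=0.265, ωT=0.947720, cosh=1.483722, sinh=1.096098; start (x,ẋ)=(0.205073, 0.769992) → end (x,ẋ)=(0.450003, 1.214868)
phase 3: p=0.5966, T=0.310, ωT=1.108653, cosh=1.680139, sinh=1.350135; start (x,ẋ)=(0.450003, 1.214868) → end (x,ẋ)=(0.808938, 1.333306)

1 0.4140 0.2051 0.7700
2 0.6790 0.4500 1.2149
3 0.9890 0.8089 1.3333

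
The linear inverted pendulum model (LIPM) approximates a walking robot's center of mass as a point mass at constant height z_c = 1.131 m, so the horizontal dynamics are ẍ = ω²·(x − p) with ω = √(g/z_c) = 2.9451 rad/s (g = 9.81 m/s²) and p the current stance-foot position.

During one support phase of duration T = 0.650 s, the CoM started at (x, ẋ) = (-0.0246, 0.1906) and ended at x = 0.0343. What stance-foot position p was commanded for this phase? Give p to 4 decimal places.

p = 0.0386

ωT = 2.9451·0.650 = 1.914315; cosh(ωT) = 3.464867, sinh(ωT) = 3.317424
x(T) = p + (x₀−p)·cosh(ωT) + (ẋ₀/ω)·sinh(ωT) ⇒ p·(1 − cosh) = x(T) − x₀·cosh − (ẋ₀/ω)·sinh
numerator   = 0.0343 − (-0.0246)·3.464867 − (0.1906/2.9451)·3.317424 = -0.095160
denominator = 1 − 3.464867 = -2.464867
p = -0.095160 / -2.464867 = 0.0386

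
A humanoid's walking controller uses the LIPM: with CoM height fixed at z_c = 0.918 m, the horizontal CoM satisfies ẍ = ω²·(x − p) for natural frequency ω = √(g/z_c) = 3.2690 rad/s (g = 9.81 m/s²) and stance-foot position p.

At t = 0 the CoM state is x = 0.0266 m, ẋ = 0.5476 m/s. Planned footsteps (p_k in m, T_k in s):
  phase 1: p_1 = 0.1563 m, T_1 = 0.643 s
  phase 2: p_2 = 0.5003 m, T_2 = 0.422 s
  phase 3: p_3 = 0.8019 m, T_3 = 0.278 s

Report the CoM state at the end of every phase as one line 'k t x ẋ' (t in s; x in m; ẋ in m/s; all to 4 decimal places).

phase 1: p=0.1563, T=0.643, ωT=2.101967, cosh=4.152232, sinh=4.030016; start (x,ẋ)=(0.026600, 0.547600) → end (x,ẋ)=(0.292836, 0.565079)
phase 2: p=0.5003, T=0.422, ωT=1.379518, cosh=2.112343, sinh=1.860643; start (x,ẋ)=(0.292836, 0.565079) → end (x,ẋ)=(0.383694, -0.068250)
phase 3: p=0.8019, T=0.278, ωT=0.908782, cosh=1.442157, sinh=1.039142; start (x,ẋ)=(0.383694, -0.068250) → end (x,ẋ)=(0.177087, -1.519053)

1 0.6430 0.2928 0.5651
2 1.0650 0.3837 -0.0683
3 1.3430 0.1771 -1.5191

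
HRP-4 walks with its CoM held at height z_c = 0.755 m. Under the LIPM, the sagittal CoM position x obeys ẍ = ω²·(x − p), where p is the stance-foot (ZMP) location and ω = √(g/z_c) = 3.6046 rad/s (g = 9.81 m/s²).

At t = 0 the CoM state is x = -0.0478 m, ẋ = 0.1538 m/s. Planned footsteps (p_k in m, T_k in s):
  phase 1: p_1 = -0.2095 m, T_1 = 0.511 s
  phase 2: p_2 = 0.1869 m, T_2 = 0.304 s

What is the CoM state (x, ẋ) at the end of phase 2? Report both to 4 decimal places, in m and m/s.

phase 1: p=-0.2095, T=0.511, ωT=1.841951, cosh=3.233670, sinh=3.075162; start (x,ẋ)=(-0.047800, 0.153800) → end (x,ẋ)=(0.444595, 2.289739)
phase 2: p=0.1869, T=0.304, ωT=1.095798, cosh=1.662921, sinh=1.328649; start (x,ẋ)=(0.444595, 2.289739) → end (x,ẋ)=(1.459419, 5.041819)

x = 1.4594, ẋ = 5.0418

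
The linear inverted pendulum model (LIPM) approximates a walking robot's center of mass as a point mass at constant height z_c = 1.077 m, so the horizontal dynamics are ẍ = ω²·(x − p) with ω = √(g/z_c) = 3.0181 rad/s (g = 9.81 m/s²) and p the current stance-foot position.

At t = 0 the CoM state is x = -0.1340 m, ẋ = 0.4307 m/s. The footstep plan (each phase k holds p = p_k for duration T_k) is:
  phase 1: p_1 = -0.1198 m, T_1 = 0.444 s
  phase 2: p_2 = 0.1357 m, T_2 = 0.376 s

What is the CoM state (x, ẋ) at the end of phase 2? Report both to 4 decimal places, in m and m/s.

phase 1: p=-0.1198, T=0.444, ωT=1.340036, cosh=2.040509, sinh=1.778673; start (x,ẋ)=(-0.134000, 0.430700) → end (x,ẋ)=(0.105052, 0.802619)
phase 2: p=0.1357, T=0.376, ωT=1.134806, cosh=1.716027, sinh=1.394542; start (x,ẋ)=(0.105052, 0.802619) → end (x,ẋ)=(0.453964, 1.248320)

x = 0.4540, ẋ = 1.2483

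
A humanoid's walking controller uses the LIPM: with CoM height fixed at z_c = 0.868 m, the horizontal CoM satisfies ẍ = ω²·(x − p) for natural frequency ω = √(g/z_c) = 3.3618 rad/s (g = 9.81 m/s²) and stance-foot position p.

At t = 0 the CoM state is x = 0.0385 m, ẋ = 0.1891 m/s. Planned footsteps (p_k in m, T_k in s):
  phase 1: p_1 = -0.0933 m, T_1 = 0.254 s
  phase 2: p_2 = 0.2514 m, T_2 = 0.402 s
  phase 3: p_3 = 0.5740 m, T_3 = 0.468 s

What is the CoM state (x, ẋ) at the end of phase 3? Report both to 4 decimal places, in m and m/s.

x = 0.6577, ẋ = 0.5627

phase 1: p=-0.0933, T=0.254, ωT=0.853897, cosh=1.387268, sinh=0.961515; start (x,ẋ)=(0.038500, 0.189100) → end (x,ẋ)=(0.143627, 0.688365)
phase 2: p=0.2514, T=0.402, ωT=1.351444, cosh=2.060932, sinh=1.802066; start (x,ẋ)=(0.143627, 0.688365) → end (x,ẋ)=(0.398279, 0.765764)
phase 3: p=0.5740, T=0.468, ωT=1.573322, cosh=2.515000, sinh=2.307645; start (x,ẋ)=(0.398279, 0.765764) → end (x,ẋ)=(0.657707, 0.562684)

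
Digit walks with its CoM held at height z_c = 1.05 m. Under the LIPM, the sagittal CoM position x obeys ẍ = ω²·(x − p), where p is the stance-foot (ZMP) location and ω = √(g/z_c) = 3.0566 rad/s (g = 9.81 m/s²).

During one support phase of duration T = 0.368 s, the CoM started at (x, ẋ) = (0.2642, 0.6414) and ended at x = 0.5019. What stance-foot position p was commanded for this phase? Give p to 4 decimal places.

p = 0.3373

ωT = 3.0566·0.368 = 1.124829; cosh(ωT) = 1.702199, sinh(ωT) = 1.377491
x(T) = p + (x₀−p)·cosh(ωT) + (ẋ₀/ω)·sinh(ωT) ⇒ p·(1 − cosh) = x(T) − x₀·cosh − (ẋ₀/ω)·sinh
numerator   = 0.5019 − (0.2642)·1.702199 − (0.6414/3.0566)·1.377491 = -0.236875
denominator = 1 − 1.702199 = -0.702199
p = -0.236875 / -0.702199 = 0.3373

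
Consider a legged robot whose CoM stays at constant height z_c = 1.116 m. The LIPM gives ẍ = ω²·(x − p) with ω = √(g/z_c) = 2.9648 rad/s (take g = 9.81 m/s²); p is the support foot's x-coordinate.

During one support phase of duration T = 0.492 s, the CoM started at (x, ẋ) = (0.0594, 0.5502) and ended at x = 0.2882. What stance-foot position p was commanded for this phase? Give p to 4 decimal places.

ωT = 2.9648·0.492 = 1.458682; cosh(ωT) = 2.266414, sinh(ωT) = 2.033872
x(T) = p + (x₀−p)·cosh(ωT) + (ẋ₀/ω)·sinh(ωT) ⇒ p·(1 − cosh) = x(T) − x₀·cosh − (ẋ₀/ω)·sinh
numerator   = 0.2882 − (0.0594)·2.266414 − (0.5502/2.9648)·2.033872 = -0.223866
denominator = 1 − 2.266414 = -1.266414
p = -0.223866 / -1.266414 = 0.1768

p = 0.1768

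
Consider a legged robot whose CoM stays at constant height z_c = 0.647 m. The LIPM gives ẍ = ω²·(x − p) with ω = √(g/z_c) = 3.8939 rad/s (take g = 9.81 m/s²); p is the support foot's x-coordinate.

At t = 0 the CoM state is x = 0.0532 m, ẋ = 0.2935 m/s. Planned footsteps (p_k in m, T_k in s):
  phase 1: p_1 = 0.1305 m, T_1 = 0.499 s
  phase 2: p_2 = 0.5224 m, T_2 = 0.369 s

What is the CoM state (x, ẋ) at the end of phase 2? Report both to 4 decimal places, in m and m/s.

phase 1: p=0.1305, T=0.499, ωT=1.943056, cosh=3.561658, sinh=3.418392; start (x,ẋ)=(0.053200, 0.293500) → end (x,ẋ)=(0.112843, 0.016416)
phase 2: p=0.5224, T=0.369, ωT=1.436849, cosh=2.222547, sinh=1.984871; start (x,ẋ)=(0.112843, 0.016416) → end (x,ẋ)=(-0.379492, -3.128938)

x = -0.3795, ẋ = -3.1289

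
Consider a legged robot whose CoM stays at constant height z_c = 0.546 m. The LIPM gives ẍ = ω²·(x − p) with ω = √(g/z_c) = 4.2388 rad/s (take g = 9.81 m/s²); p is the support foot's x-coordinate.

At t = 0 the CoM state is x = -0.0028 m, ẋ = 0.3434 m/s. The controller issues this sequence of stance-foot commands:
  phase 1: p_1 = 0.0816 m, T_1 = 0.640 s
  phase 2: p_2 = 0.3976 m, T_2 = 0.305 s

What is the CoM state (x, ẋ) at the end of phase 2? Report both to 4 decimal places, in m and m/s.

x = -0.3159, ẋ = -2.6438

phase 1: p=0.0816, T=0.640, ωT=2.712832, cosh=7.569124, sinh=7.502775; start (x,ẋ)=(-0.002800, 0.343400) → end (x,ẋ)=(0.050592, -0.084916)
phase 2: p=0.3976, T=0.305, ωT=1.292834, cosh=1.958794, sinh=1.684302; start (x,ẋ)=(0.050592, -0.084916) → end (x,ẋ)=(-0.315859, -2.643769)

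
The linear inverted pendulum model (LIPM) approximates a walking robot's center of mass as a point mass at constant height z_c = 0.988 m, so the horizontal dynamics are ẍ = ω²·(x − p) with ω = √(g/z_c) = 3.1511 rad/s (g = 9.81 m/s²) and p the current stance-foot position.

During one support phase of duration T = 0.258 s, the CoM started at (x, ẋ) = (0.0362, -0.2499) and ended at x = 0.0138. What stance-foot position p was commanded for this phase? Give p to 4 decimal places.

ωT = 3.1511·0.258 = 0.812984; cosh(ωT) = 1.349079, sinh(ωT) = 0.905546
x(T) = p + (x₀−p)·cosh(ωT) + (ẋ₀/ω)·sinh(ωT) ⇒ p·(1 − cosh) = x(T) − x₀·cosh − (ẋ₀/ω)·sinh
numerator   = 0.0138 − (0.0362)·1.349079 − (-0.2499/3.1511)·0.905546 = 0.036778
denominator = 1 − 1.349079 = -0.349079
p = 0.036778 / -0.349079 = -0.1054

p = -0.1054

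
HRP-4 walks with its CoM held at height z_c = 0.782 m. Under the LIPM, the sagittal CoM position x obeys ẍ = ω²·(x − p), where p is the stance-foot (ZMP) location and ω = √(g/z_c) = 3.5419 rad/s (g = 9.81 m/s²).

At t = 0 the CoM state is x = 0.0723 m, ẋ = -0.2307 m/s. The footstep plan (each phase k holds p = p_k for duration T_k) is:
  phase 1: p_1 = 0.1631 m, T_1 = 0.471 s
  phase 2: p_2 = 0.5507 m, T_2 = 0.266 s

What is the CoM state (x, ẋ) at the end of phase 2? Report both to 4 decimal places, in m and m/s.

x = -1.0837, ẋ = -5.2469

phase 1: p=0.1631, T=0.471, ωT=1.668235, cosh=2.745690, sinh=2.557110; start (x,ẋ)=(0.072300, -0.230700) → end (x,ẋ)=(-0.252765, -1.455809)
phase 2: p=0.5507, T=0.266, ωT=0.942145, cosh=1.477635, sinh=1.087844; start (x,ẋ)=(-0.252765, -1.455809) → end (x,ẋ)=(-1.083659, -5.246933)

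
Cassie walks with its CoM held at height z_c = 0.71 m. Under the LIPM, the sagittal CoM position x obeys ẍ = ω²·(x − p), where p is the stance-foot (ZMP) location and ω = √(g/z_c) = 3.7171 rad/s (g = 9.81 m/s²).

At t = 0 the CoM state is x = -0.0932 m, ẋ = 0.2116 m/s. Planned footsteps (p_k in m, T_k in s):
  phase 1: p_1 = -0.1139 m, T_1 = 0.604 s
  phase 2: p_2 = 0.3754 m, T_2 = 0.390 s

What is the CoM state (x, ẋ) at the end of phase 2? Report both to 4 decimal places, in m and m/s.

x = 0.8367, ẋ = 2.1446

phase 1: p=-0.1139, T=0.604, ωT=2.245128, cosh=4.773771, sinh=4.667857; start (x,ẋ)=(-0.093200, 0.211600) → end (x,ẋ)=(0.250640, 1.369293)
phase 2: p=0.3754, T=0.390, ωT=1.449669, cosh=2.248176, sinh=2.013528; start (x,ẋ)=(0.250640, 1.369293) → end (x,ẋ)=(0.836654, 2.144647)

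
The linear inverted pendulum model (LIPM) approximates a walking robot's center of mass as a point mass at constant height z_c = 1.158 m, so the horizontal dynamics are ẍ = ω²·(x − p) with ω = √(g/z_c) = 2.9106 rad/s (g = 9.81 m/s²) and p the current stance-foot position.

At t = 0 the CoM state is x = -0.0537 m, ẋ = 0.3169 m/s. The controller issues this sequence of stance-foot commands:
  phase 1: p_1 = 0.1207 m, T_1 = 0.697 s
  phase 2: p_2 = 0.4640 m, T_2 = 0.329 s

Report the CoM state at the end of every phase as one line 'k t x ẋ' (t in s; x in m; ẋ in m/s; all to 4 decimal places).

1 0.6970 -0.1470 -0.6709
2 1.0260 -0.7053 -2.9782

phase 1: p=0.1207, T=0.697, ωT=2.028688, cosh=3.867806, sinh=3.736298; start (x,ẋ)=(-0.053700, 0.316900) → end (x,ẋ)=(-0.147045, -0.670870)
phase 2: p=0.4640, T=0.329, ωT=0.957587, cosh=1.494610, sinh=1.110793; start (x,ẋ)=(-0.147045, -0.670870) → end (x,ẋ)=(-0.705303, -2.978242)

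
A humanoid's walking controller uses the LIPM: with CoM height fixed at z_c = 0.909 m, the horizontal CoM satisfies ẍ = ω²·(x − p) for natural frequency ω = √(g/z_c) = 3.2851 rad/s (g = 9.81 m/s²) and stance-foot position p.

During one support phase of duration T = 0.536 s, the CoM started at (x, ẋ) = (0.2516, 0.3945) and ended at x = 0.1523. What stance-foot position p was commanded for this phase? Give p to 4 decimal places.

ωT = 3.2851·0.536 = 1.760814; cosh(ωT) = 2.994537, sinh(ωT) = 2.822632
x(T) = p + (x₀−p)·cosh(ωT) + (ẋ₀/ω)·sinh(ωT) ⇒ p·(1 − cosh) = x(T) − x₀·cosh − (ẋ₀/ω)·sinh
numerator   = 0.1523 − (0.2516)·2.994537 − (0.3945/3.2851)·2.822632 = -0.940089
denominator = 1 − 2.994537 = -1.994537
p = -0.940089 / -1.994537 = 0.4713

p = 0.4713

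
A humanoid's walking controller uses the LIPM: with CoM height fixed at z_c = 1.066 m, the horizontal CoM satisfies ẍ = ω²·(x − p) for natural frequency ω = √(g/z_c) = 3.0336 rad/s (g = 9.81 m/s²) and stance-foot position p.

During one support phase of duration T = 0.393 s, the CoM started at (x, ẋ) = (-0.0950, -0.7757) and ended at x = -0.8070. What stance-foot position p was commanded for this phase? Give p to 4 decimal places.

ωT = 3.0336·0.393 = 1.192205; cosh(ωT) = 1.798944, sinh(ωT) = 1.495393
x(T) = p + (x₀−p)·cosh(ωT) + (ẋ₀/ω)·sinh(ωT) ⇒ p·(1 − cosh) = x(T) − x₀·cosh − (ẋ₀/ω)·sinh
numerator   = -0.8070 − (-0.0950)·1.798944 − (-0.7757/3.0336)·1.495393 = -0.253724
denominator = 1 − 1.798944 = -0.798944
p = -0.253724 / -0.798944 = 0.3176

p = 0.3176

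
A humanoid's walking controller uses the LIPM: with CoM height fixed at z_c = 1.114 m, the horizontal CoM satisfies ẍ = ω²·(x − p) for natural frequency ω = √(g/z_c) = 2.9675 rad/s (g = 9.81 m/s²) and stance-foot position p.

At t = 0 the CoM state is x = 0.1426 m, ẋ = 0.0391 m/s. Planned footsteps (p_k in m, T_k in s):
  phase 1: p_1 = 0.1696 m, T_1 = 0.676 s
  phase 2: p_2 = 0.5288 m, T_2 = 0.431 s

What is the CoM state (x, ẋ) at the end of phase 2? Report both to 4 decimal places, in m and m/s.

phase 1: p=0.1696, T=0.676, ωT=2.006030, cosh=3.784134, sinh=3.649613; start (x,ẋ)=(0.142600, 0.039100) → end (x,ẋ)=(0.115516, -0.144456)
phase 2: p=0.5288, T=0.431, ωT=1.278992, cosh=1.935668, sinh=1.657350; start (x,ẋ)=(0.115516, -0.144456) → end (x,ẋ)=(-0.351860, -2.312228)

x = -0.3519, ẋ = -2.3122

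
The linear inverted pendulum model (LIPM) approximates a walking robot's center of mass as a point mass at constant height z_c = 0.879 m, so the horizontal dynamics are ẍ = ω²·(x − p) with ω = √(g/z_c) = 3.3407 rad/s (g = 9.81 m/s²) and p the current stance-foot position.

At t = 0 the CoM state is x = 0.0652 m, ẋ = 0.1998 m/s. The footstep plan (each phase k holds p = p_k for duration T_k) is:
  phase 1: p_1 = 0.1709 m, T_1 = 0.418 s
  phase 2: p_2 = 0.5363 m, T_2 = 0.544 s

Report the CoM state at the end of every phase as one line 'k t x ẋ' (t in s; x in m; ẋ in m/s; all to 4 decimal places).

1 0.4180 0.0577 -0.2413
2 0.9620 -1.1920 -5.5533

phase 1: p=0.1709, T=0.418, ωT=1.396413, cosh=2.144081, sinh=1.896598; start (x,ẋ)=(0.065200, 0.199800) → end (x,ẋ)=(0.057702, -0.241324)
phase 2: p=0.5363, T=0.544, ωT=1.817341, cosh=3.158963, sinh=2.996505; start (x,ẋ)=(0.057702, -0.241324) → end (x,ẋ)=(-1.192033, -5.553303)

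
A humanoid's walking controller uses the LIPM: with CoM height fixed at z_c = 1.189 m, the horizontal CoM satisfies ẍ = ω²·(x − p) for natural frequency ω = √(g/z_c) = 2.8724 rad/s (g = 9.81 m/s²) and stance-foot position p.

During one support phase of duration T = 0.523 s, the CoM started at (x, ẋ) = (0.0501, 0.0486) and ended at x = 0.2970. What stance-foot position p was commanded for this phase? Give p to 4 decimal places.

ωT = 2.8724·0.523 = 1.502265; cosh(ωT) = 2.357239, sinh(ωT) = 2.134614
x(T) = p + (x₀−p)·cosh(ωT) + (ẋ₀/ω)·sinh(ωT) ⇒ p·(1 − cosh) = x(T) − x₀·cosh − (ẋ₀/ω)·sinh
numerator   = 0.2970 − (0.0501)·2.357239 − (0.0486/2.8724)·2.134614 = 0.142785
denominator = 1 − 2.357239 = -1.357239
p = 0.142785 / -1.357239 = -0.1052

p = -0.1052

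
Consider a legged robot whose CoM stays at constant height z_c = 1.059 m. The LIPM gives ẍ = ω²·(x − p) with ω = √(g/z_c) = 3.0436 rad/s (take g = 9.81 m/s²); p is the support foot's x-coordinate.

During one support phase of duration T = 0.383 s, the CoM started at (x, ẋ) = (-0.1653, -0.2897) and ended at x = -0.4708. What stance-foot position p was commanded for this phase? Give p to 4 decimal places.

p = 0.0553

ωT = 3.0436·0.383 = 1.165699; cosh(ωT) = 1.759934, sinh(ωT) = 1.448230
x(T) = p + (x₀−p)·cosh(ωT) + (ẋ₀/ω)·sinh(ωT) ⇒ p·(1 − cosh) = x(T) − x₀·cosh − (ẋ₀/ω)·sinh
numerator   = -0.4708 − (-0.1653)·1.759934 − (-0.2897/3.0436)·1.448230 = -0.042036
denominator = 1 − 1.759934 = -0.759934
p = -0.042036 / -0.759934 = 0.0553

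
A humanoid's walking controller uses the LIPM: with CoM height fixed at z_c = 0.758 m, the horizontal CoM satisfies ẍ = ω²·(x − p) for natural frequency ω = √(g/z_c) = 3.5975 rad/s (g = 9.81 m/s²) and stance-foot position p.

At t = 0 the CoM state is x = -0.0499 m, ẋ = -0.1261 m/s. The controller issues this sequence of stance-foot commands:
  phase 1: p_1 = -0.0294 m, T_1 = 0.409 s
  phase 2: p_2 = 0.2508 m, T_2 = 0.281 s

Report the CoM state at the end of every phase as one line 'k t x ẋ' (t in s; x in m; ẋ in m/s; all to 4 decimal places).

phase 1: p=-0.0294, T=0.409, ωT=1.471378, cosh=2.292420, sinh=2.062811; start (x,ẋ)=(-0.049900, -0.126100) → end (x,ẋ)=(-0.148700, -0.441204)
phase 2: p=0.2508, T=0.281, ωT=1.010898, cosh=1.555979, sinh=1.192087; start (x,ẋ)=(-0.148700, -0.441204) → end (x,ẋ)=(-0.517014, -2.399775)

1 0.4090 -0.1487 -0.4412
2 0.6900 -0.5170 -2.3998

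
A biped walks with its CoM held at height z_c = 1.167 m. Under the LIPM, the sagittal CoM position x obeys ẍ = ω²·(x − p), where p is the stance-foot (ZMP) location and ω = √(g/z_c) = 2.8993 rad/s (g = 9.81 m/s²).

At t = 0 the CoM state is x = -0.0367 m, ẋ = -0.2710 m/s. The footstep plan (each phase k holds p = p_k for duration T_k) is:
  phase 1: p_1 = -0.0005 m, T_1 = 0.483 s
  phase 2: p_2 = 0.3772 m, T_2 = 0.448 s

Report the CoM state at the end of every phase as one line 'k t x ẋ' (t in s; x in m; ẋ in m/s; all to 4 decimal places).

1 0.4830 -0.2565 -0.7830
2 0.9310 -1.3286 -4.6580

phase 1: p=-0.0005, T=0.483, ωT=1.400362, cosh=2.151588, sinh=1.905080; start (x,ẋ)=(-0.036700, -0.271000) → end (x,ẋ)=(-0.256457, -0.783027)
phase 2: p=0.3772, T=0.448, ωT=1.298886, cosh=1.969024, sinh=1.696189; start (x,ẋ)=(-0.256457, -0.783027) → end (x,ẋ)=(-1.328583, -4.657972)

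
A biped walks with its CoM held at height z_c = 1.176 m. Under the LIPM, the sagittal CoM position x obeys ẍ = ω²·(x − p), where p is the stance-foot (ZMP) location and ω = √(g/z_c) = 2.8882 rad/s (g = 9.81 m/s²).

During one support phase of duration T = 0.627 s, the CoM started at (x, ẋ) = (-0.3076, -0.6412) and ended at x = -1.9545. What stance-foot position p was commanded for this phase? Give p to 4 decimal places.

ωT = 2.8882·0.627 = 1.810901; cosh(ωT) = 3.139732, sinh(ωT) = 2.976226
x(T) = p + (x₀−p)·cosh(ωT) + (ẋ₀/ω)·sinh(ωT) ⇒ p·(1 − cosh) = x(T) − x₀·cosh − (ẋ₀/ω)·sinh
numerator   = -1.9545 − (-0.3076)·3.139732 − (-0.6412/2.8882)·2.976226 = -0.327976
denominator = 1 − 3.139732 = -2.139732
p = -0.327976 / -2.139732 = 0.1533

p = 0.1533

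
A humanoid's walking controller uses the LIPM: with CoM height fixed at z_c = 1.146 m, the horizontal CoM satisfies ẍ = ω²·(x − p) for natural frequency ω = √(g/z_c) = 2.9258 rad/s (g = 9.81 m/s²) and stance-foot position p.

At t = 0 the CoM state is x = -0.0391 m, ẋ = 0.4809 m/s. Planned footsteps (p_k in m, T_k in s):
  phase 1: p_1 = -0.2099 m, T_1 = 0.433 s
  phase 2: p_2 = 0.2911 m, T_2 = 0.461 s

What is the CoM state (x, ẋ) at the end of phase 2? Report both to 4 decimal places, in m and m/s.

x = 1.5531, ẋ = 4.0715

phase 1: p=-0.2099, T=0.433, ωT=1.266871, cosh=1.915721, sinh=1.634009; start (x,ẋ)=(-0.039100, 0.480900) → end (x,ẋ)=(0.385879, 1.737828)
phase 2: p=0.2911, T=0.461, ωT=1.348794, cosh=2.056164, sinh=1.796611; start (x,ẋ)=(0.385879, 1.737828) → end (x,ẋ)=(1.553109, 4.071470)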